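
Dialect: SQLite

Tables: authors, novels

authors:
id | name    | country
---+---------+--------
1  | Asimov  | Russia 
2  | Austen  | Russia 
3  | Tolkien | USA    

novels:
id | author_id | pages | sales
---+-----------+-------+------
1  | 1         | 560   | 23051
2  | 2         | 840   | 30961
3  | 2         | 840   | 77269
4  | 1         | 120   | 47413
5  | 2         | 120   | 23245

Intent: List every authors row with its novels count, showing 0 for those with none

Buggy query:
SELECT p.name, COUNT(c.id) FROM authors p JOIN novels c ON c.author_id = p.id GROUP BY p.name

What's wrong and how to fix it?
Bug: An inner join excludes parents with zero children

Fix: Use LEFT JOIN so parents without children still appear (COUNT(c.id) gives 0)

Corrected query:
SELECT p.name, COUNT(c.id) FROM authors p LEFT JOIN novels c ON c.author_id = p.id GROUP BY p.name

Result:
name    | COUNT(c.id)
--------+------------
Asimov  | 2          
Austen  | 3          
Tolkien | 0          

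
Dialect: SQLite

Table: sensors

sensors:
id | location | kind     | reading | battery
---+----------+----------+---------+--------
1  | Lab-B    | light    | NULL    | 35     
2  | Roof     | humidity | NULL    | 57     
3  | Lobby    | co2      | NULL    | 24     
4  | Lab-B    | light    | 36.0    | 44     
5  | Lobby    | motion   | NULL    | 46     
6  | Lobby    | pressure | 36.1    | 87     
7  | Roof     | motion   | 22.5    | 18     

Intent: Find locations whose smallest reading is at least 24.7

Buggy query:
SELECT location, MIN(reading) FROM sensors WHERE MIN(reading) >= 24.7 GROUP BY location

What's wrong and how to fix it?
Bug: MIN() in WHERE is a misuse of aggregate

Fix: Use HAVING for the per-group MIN condition

Corrected query:
SELECT location, MIN(reading) FROM sensors GROUP BY location HAVING MIN(reading) >= 24.7

Result:
location | MIN(reading)
---------+-------------
Lab-B    | 36          
Lobby    | 36.1        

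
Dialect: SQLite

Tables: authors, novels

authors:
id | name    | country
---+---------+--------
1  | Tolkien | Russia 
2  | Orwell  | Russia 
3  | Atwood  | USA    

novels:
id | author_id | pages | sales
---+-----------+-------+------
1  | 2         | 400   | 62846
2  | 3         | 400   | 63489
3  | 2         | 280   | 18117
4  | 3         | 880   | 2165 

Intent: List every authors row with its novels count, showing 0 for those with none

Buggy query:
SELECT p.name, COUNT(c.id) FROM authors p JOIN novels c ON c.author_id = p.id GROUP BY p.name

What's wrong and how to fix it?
Bug: An inner join excludes parents with zero children

Fix: Switch to LEFT JOIN to retain unmatched parent rows

Corrected query:
SELECT p.name, COUNT(c.id) FROM authors p LEFT JOIN novels c ON c.author_id = p.id GROUP BY p.name

Result:
name    | COUNT(c.id)
--------+------------
Atwood  | 2          
Orwell  | 2          
Tolkien | 0          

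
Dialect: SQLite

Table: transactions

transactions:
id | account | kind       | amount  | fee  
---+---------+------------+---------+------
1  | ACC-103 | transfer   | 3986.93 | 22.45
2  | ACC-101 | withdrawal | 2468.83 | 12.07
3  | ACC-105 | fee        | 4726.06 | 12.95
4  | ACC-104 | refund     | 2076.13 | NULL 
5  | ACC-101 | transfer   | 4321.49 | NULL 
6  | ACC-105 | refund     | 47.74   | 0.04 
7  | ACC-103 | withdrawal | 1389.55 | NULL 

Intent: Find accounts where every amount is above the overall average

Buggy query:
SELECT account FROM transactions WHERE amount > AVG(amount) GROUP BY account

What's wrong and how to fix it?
Bug: AVG() is an aggregate; it can't sit directly in WHERE

Fix: Use a subquery for AVG and a HAVING MIN(...) filter so the condition holds for every row in the group

Corrected query:
SELECT account FROM transactions GROUP BY account HAVING MIN(amount) > (SELECT AVG(amount) FROM transactions)

Result:
(no rows)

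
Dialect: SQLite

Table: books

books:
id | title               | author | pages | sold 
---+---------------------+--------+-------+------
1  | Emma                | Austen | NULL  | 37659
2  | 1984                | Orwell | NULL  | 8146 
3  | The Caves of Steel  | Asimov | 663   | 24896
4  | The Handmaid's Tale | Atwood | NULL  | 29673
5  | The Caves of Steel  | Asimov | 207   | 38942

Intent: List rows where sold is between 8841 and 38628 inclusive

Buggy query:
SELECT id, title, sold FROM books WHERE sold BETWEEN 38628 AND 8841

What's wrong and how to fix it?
Bug: The bounds are reversed; BETWEEN a AND b requires a <= b to match anything

Fix: Swap the bounds so the smaller value comes first

Corrected query:
SELECT id, title, sold FROM books WHERE sold BETWEEN 8841 AND 38628

Result:
id | title               | sold 
---+---------------------+------
1  | Emma                | 37659
3  | The Caves of Steel  | 24896
4  | The Handmaid's Tale | 29673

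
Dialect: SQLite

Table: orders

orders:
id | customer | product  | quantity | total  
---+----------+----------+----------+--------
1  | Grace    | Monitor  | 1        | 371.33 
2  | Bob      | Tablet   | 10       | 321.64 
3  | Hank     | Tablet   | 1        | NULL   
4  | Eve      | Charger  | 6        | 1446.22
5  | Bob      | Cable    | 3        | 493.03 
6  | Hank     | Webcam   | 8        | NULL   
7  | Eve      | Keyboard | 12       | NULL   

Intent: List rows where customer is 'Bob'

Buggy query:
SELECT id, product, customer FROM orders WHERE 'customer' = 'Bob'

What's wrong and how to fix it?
Bug: Single quotes denote string literals in SQL; the column name is being compared as a constant string

Fix: Reference the column as customer without single quotes

Corrected query:
SELECT id, product, customer FROM orders WHERE customer = 'Bob'

Result:
id | product | customer
---+---------+---------
2  | Tablet  | Bob     
5  | Cable   | Bob     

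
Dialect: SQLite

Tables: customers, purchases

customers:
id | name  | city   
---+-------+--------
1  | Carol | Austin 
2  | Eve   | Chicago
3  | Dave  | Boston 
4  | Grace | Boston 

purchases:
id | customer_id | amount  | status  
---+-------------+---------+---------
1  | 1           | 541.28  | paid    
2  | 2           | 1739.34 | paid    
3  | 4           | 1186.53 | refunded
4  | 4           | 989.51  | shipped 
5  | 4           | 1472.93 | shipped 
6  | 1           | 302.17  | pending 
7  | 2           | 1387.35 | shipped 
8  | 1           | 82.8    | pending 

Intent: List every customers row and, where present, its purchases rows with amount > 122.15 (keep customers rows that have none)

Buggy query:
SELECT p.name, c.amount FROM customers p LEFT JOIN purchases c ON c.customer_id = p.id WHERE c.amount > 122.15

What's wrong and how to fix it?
Bug: A WHERE condition on the right-hand table after LEFT JOIN drops unmatched parents

Fix: Put 'c.amount > 122.15' in the JOIN's ON clause instead of WHERE

Corrected query:
SELECT p.name, c.amount FROM customers p LEFT JOIN purchases c ON c.customer_id = p.id AND c.amount > 122.15

Result:
name  | amount 
------+--------
Carol | 302.17 
Carol | 541.28 
Eve   | 1387.35
Eve   | 1739.34
Dave  | NULL   
Grace | 989.51 
Grace | 1186.53
Grace | 1472.93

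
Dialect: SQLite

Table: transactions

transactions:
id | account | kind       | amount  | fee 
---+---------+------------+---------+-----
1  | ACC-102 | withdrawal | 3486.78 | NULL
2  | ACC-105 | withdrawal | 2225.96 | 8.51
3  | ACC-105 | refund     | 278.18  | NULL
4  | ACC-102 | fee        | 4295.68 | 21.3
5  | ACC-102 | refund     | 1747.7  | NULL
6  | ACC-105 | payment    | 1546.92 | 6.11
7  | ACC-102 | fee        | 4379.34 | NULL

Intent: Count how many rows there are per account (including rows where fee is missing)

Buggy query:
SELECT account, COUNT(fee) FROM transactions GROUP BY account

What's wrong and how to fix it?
Bug: COUNT(column) counts non-NULL values only; rows with NULL fee aren't counted

Fix: Replace COUNT(fee) with COUNT(*)

Corrected query:
SELECT account, COUNT(*) FROM transactions GROUP BY account

Result:
account | COUNT(*)
--------+---------
ACC-102 | 4       
ACC-105 | 3       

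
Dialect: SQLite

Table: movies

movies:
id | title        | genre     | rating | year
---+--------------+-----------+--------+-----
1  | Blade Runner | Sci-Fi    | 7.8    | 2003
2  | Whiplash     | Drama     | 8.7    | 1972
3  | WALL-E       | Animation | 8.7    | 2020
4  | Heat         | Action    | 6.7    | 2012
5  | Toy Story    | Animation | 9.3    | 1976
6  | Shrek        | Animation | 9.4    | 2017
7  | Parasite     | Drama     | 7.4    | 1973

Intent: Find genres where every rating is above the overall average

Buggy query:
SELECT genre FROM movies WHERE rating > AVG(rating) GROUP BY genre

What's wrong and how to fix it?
Bug: AVG() is an aggregate; it can't sit directly in WHERE

Fix: Compute the overall average in a scalar subquery and compare each group's MIN against it in HAVING

Corrected query:
SELECT genre FROM movies GROUP BY genre HAVING MIN(rating) > (SELECT AVG(rating) FROM movies)

Result:
genre    
---------
Animation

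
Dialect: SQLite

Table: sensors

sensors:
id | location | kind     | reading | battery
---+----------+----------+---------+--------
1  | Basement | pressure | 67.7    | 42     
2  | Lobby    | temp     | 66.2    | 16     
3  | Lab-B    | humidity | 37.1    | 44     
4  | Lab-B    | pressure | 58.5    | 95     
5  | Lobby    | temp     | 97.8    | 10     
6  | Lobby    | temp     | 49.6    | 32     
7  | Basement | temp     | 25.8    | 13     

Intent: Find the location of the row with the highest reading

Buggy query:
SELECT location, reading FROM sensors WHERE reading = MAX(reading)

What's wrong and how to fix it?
Bug: WHERE is evaluated per row; an aggregate over the whole table isn't defined there

Fix: Use a subquery: WHERE reading = (SELECT MAX(reading) FROM sensors)

Corrected query:
SELECT location, reading FROM sensors WHERE reading = (SELECT MAX(reading) FROM sensors)

Result:
location | reading
---------+--------
Lobby    | 97.8   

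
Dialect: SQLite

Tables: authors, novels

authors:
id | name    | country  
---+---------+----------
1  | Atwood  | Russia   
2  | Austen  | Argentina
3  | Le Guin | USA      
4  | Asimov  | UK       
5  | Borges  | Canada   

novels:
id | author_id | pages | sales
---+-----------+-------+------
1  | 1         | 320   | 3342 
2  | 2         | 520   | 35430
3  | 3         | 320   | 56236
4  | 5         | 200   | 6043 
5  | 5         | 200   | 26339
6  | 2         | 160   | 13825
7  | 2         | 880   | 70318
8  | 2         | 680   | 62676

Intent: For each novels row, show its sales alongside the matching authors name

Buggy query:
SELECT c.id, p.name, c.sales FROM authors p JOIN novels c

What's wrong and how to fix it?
Bug: Missing join condition: each novels row is matched to all authors rows instead of just its own

Fix: Add ON c.author_id = p.id to the JOIN

Corrected query:
SELECT c.id, p.name, c.sales FROM authors p JOIN novels c ON c.author_id = p.id

Result:
id | name    | sales
---+---------+------
1  | Atwood  | 3342 
2  | Austen  | 35430
3  | Le Guin | 56236
4  | Borges  | 6043 
5  | Borges  | 26339
6  | Austen  | 13825
7  | Austen  | 70318
8  | Austen  | 62676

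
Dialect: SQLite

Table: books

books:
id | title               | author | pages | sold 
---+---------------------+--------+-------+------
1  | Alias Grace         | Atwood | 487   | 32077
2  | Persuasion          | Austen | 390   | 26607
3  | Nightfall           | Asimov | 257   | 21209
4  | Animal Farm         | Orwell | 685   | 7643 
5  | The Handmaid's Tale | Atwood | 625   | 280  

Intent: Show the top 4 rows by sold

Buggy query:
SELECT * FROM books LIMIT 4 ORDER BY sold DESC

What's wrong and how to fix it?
Bug: ORDER BY cannot follow LIMIT; LIMIT is the final clause

Fix: Sort with ORDER BY, then apply LIMIT

Corrected query:
SELECT * FROM books ORDER BY sold DESC LIMIT 4

Result:
id | title       | author | pages | sold 
---+-------------+--------+-------+------
1  | Alias Grace | Atwood | 487   | 32077
2  | Persuasion  | Austen | 390   | 26607
3  | Nightfall   | Asimov | 257   | 21209
4  | Animal Farm | Orwell | 685   | 7643 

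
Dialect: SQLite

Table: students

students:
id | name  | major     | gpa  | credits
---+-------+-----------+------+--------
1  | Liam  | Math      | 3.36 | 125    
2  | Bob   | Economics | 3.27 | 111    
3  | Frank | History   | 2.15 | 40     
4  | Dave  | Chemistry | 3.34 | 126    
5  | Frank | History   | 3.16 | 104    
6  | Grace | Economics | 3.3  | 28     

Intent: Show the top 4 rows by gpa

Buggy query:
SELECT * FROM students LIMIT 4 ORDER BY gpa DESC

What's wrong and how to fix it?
Bug: LIMIT must come after ORDER BY

Fix: Sort with ORDER BY, then apply LIMIT

Corrected query:
SELECT * FROM students ORDER BY gpa DESC LIMIT 4

Result:
id | name  | major     | gpa  | credits
---+-------+-----------+------+--------
1  | Liam  | Math      | 3.36 | 125    
4  | Dave  | Chemistry | 3.34 | 126    
6  | Grace | Economics | 3.3  | 28     
2  | Bob   | Economics | 3.27 | 111    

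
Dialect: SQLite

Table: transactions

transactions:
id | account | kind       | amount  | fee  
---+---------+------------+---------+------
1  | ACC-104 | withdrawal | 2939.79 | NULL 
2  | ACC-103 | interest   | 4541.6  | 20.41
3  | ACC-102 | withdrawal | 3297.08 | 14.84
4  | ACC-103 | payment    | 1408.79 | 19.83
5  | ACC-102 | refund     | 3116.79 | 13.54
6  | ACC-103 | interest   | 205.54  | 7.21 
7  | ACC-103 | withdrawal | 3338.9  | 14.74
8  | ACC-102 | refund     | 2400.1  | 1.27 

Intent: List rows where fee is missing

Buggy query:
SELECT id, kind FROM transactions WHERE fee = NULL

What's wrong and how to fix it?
Bug: '= NULL' is always unknown in SQL three-valued logic, so no rows match

Fix: Use IS NULL to test for NULL

Corrected query:
SELECT id, kind FROM transactions WHERE fee IS NULL

Result:
id | kind      
---+-----------
1  | withdrawal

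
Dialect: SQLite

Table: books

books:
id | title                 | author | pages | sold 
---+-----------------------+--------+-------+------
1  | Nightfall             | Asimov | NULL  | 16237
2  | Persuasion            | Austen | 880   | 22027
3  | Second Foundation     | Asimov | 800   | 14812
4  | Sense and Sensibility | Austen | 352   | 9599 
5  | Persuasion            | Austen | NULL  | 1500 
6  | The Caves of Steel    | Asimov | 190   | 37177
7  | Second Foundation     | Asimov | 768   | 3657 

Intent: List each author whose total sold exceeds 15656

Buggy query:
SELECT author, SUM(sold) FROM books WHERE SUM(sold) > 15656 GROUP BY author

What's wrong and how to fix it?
Bug: SUM(sold) is an aggregate, but WHERE filters rows before aggregation

Fix: Move the aggregate condition to a HAVING clause

Corrected query:
SELECT author, SUM(sold) FROM books GROUP BY author HAVING SUM(sold) > 15656

Result:
author | SUM(sold)
-------+----------
Asimov | 71883    
Austen | 33126    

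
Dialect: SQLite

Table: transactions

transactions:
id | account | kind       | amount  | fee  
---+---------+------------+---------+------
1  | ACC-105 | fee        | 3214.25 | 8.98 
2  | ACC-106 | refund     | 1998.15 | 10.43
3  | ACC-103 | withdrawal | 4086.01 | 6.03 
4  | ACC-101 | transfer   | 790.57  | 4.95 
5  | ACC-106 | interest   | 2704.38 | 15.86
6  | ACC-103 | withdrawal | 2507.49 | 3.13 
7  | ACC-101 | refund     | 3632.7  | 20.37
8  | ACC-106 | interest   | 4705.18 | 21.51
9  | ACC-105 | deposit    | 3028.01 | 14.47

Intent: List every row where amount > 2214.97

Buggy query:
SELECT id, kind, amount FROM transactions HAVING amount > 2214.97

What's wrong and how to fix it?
Bug: HAVING filters the output of aggregation, but this query has no GROUP BY and no aggregate functions, so SQLite rejects it (HAVING clause on a non-aggregate query); the condition here is per row

Fix: Replace HAVING with WHERE since the condition applies to individual rows

Corrected query:
SELECT id, kind, amount FROM transactions WHERE amount > 2214.97

Result:
id | kind       | amount 
---+------------+--------
1  | fee        | 3214.25
3  | withdrawal | 4086.01
5  | interest   | 2704.38
6  | withdrawal | 2507.49
7  | refund     | 3632.7 
8  | interest   | 4705.18
9  | deposit    | 3028.01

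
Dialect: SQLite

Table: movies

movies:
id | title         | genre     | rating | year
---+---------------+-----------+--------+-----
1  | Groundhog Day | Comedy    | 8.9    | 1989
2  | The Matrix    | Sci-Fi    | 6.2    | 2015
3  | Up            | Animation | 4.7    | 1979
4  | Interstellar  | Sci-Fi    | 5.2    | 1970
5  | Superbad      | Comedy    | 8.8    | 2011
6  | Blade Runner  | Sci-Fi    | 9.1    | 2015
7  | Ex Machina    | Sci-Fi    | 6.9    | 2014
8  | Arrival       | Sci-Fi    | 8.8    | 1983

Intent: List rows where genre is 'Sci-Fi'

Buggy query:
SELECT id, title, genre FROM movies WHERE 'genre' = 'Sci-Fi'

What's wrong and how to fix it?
Bug: 'genre' in single quotes is a string literal, not the column; the comparison is literal-vs-literal and never true

Fix: Remove the quotes around the column name (or use double quotes for an identifier)

Corrected query:
SELECT id, title, genre FROM movies WHERE genre = 'Sci-Fi'

Result:
id | title        | genre 
---+--------------+-------
2  | The Matrix   | Sci-Fi
4  | Interstellar | Sci-Fi
6  | Blade Runner | Sci-Fi
7  | Ex Machina   | Sci-Fi
8  | Arrival      | Sci-Fi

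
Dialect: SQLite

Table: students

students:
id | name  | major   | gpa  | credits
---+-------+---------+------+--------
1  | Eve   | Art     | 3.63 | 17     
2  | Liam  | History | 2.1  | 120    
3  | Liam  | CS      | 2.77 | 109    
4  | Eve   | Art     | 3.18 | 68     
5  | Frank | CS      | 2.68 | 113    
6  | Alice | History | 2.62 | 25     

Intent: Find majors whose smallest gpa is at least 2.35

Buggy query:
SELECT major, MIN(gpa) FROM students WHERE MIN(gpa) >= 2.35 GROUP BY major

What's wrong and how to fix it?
Bug: Aggregates like MIN are computed per group after WHERE runs

Fix: Replace WHERE with HAVING after the GROUP BY

Corrected query:
SELECT major, MIN(gpa) FROM students GROUP BY major HAVING MIN(gpa) >= 2.35

Result:
major | MIN(gpa)
------+---------
Art   | 3.18    
CS    | 2.68    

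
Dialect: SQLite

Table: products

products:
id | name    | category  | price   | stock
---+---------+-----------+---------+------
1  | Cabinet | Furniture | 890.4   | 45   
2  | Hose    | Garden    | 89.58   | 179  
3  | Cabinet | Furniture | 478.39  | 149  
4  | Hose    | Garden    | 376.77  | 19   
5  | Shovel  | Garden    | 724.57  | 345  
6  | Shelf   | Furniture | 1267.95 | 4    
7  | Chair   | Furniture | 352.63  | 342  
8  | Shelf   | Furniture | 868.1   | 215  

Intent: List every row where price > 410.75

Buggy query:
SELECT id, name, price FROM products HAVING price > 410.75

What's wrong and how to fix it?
Bug: This is a non-aggregate query (no GROUP BY, no aggregates), so in SQLite the HAVING clause is invalid here; a row-level condition belongs in WHERE

Fix: Use WHERE for row-level filtering

Corrected query:
SELECT id, name, price FROM products WHERE price > 410.75

Result:
id | name    | price  
---+---------+--------
1  | Cabinet | 890.4  
3  | Cabinet | 478.39 
5  | Shovel  | 724.57 
6  | Shelf   | 1267.95
8  | Shelf   | 868.1  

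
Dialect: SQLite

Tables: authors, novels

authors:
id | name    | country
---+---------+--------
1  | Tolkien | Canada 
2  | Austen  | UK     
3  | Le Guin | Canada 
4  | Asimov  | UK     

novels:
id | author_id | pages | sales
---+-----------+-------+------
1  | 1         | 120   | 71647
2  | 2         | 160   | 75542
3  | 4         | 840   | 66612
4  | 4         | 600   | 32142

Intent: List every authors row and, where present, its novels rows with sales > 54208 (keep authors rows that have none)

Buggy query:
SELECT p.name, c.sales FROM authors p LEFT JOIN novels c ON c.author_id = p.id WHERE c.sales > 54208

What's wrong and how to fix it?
Bug: A WHERE condition on the right-hand table after LEFT JOIN drops unmatched parents

Fix: Put 'c.sales > 54208' in the JOIN's ON clause instead of WHERE

Corrected query:
SELECT p.name, c.sales FROM authors p LEFT JOIN novels c ON c.author_id = p.id AND c.sales > 54208

Result:
name    | sales
--------+------
Tolkien | 71647
Austen  | 75542
Le Guin | NULL 
Asimov  | 66612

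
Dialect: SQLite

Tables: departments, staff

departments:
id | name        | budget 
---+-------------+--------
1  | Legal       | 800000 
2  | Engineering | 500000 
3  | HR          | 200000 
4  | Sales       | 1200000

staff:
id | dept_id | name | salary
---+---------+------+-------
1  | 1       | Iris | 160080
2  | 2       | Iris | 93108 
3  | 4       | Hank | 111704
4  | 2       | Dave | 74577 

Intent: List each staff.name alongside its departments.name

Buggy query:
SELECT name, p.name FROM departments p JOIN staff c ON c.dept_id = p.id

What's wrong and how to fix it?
Bug: Both tables have a 'name' column; the unqualified reference is ambiguous

Fix: Qualify the column with its table alias (c.name)

Corrected query:
SELECT c.name, p.name FROM departments p JOIN staff c ON c.dept_id = p.id

Result:
name | name       
-----+------------
Iris | Legal      
Iris | Engineering
Hank | Sales      
Dave | Engineering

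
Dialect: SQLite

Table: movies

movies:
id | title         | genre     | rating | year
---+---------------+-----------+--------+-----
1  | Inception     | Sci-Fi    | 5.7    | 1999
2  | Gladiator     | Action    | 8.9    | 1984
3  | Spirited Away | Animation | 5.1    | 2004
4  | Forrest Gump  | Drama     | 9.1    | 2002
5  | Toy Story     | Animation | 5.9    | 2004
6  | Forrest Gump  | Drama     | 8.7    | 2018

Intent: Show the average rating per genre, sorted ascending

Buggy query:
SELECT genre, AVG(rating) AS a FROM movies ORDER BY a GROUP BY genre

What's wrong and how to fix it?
Bug: GROUP BY must precede ORDER BY

Fix: Move ORDER BY to the end, after GROUP BY

Corrected query:
SELECT genre, AVG(rating) AS a FROM movies GROUP BY genre ORDER BY a

Result:
genre     | a  
----------+----
Animation | 5.5
Sci-Fi    | 5.7
Drama     | 8.9
Action    | 8.9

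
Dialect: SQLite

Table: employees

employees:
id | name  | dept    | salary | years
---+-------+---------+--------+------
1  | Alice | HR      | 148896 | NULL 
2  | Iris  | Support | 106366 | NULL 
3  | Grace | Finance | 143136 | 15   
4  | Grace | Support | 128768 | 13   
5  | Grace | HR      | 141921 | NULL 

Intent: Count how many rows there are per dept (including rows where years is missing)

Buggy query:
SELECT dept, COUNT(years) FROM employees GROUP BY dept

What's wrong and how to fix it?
Bug: COUNT(column) counts non-NULL values only; rows with NULL years aren't counted

Fix: Replace COUNT(years) with COUNT(*)

Corrected query:
SELECT dept, COUNT(*) FROM employees GROUP BY dept

Result:
dept    | COUNT(*)
--------+---------
Finance | 1       
HR      | 2       
Support | 2       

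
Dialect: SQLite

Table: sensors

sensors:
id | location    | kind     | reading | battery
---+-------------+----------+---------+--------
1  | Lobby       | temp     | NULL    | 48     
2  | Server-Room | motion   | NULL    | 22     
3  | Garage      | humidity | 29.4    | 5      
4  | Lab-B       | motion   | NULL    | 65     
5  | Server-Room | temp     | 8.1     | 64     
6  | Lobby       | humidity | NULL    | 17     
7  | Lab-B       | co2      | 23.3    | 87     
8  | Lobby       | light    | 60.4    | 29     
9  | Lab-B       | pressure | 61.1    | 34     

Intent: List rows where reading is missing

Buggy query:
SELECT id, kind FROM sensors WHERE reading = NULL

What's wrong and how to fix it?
Bug: Comparing to NULL with '=' never matches; NULL = NULL is unknown, not true

Fix: Replace '= NULL' with 'IS NULL'

Corrected query:
SELECT id, kind FROM sensors WHERE reading IS NULL

Result:
id | kind    
---+---------
1  | temp    
2  | motion  
4  | motion  
6  | humidity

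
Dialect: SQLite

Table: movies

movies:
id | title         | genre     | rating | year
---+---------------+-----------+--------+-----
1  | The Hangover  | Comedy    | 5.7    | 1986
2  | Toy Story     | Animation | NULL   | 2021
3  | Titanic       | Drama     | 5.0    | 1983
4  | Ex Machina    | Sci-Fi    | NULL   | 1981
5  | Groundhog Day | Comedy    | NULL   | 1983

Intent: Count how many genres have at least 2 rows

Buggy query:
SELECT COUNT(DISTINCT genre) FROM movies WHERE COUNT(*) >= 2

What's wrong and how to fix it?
Bug: COUNT(*) cannot appear in WHERE; the per-group count doesn't exist yet

Fix: Use a subquery that GROUPs and filters with HAVING, then count its rows

Corrected query:
SELECT COUNT(*) FROM (SELECT genre FROM movies GROUP BY genre HAVING COUNT(*) >= 2)

Result:
COUNT(*)
--------
1       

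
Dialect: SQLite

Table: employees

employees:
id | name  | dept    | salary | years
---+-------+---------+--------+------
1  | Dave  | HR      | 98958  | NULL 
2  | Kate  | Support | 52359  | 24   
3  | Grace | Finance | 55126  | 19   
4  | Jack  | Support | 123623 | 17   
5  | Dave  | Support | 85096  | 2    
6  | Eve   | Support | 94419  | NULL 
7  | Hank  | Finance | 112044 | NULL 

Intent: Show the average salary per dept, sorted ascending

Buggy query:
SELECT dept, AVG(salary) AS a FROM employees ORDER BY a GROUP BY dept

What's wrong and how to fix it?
Bug: ORDER BY appears before GROUP BY; SQL clause order requires GROUP BY first

Fix: Reorder: SELECT … FROM … GROUP BY … ORDER BY …

Corrected query:
SELECT dept, AVG(salary) AS a FROM employees GROUP BY dept ORDER BY a

Result:
dept    | a       
--------+---------
Finance | 83585   
Support | 88874.25
HR      | 98958   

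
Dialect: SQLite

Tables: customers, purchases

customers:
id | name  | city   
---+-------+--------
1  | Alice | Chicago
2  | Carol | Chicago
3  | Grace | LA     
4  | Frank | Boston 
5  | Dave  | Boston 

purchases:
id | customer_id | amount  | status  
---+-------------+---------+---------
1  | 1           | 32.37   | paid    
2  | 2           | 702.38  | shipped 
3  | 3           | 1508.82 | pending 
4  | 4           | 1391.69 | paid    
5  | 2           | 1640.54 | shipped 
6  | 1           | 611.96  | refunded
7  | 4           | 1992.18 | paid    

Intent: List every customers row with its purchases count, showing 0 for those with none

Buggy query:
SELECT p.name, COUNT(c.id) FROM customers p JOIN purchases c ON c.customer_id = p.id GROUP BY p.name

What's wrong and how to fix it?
Bug: An inner join excludes parents with zero children

Fix: Switch to LEFT JOIN to retain unmatched parent rows

Corrected query:
SELECT p.name, COUNT(c.id) FROM customers p LEFT JOIN purchases c ON c.customer_id = p.id GROUP BY p.name

Result:
name  | COUNT(c.id)
------+------------
Alice | 2          
Carol | 2          
Dave  | 0          
Frank | 2          
Grace | 1          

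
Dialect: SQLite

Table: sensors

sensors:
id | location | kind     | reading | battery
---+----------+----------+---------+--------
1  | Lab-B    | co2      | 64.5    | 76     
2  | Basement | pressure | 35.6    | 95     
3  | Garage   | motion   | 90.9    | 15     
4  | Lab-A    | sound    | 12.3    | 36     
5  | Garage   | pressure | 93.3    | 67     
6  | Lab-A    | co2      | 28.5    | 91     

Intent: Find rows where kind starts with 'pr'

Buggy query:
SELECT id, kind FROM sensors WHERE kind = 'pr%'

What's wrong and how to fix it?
Bug: '=' compares the literal string including the % character; pattern matching needs LIKE

Fix: Replace '=' with LIKE so 'pr%' is treated as a pattern

Corrected query:
SELECT id, kind FROM sensors WHERE kind LIKE 'pr%'

Result:
id | kind    
---+---------
2  | pressure
5  | pressure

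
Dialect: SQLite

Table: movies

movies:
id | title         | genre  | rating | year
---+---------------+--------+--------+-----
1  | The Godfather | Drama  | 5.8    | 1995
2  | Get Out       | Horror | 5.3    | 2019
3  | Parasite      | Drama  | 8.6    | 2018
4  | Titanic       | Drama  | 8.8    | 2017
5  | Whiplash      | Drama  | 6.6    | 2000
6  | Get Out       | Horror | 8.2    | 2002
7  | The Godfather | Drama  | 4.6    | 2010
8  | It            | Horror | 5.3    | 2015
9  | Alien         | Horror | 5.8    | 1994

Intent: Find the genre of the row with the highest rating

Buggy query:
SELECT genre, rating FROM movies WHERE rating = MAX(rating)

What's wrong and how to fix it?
Bug: MAX(rating) is an aggregate and cannot be used directly in WHERE

Fix: Use a subquery: WHERE rating = (SELECT MAX(rating) FROM movies)

Corrected query:
SELECT genre, rating FROM movies WHERE rating = (SELECT MAX(rating) FROM movies)

Result:
genre | rating
------+-------
Drama | 8.8   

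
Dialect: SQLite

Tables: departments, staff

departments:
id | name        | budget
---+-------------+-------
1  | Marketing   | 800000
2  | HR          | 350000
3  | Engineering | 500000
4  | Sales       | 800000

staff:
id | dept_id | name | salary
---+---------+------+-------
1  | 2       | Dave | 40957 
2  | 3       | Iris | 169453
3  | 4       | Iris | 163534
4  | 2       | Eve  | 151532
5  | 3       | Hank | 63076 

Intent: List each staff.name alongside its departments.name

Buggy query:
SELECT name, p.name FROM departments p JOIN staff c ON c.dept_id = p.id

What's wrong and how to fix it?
Bug: Both tables have a 'name' column; the unqualified reference is ambiguous

Fix: Qualify the column with its table alias (c.name)

Corrected query:
SELECT c.name, p.name FROM departments p JOIN staff c ON c.dept_id = p.id

Result:
name | name       
-----+------------
Dave | HR         
Iris | Engineering
Iris | Sales      
Eve  | HR         
Hank | Engineering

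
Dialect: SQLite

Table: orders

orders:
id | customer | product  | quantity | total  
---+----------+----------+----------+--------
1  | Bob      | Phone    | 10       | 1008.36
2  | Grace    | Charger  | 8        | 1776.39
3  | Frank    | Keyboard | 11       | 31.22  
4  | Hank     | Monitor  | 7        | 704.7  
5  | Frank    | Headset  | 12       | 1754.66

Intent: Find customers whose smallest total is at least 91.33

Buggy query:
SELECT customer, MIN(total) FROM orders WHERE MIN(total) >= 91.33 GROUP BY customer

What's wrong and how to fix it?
Bug: Aggregates like MIN are computed per group after WHERE runs

Fix: Use HAVING for the per-group MIN condition

Corrected query:
SELECT customer, MIN(total) FROM orders GROUP BY customer HAVING MIN(total) >= 91.33

Result:
customer | MIN(total)
---------+-----------
Bob      | 1008.36   
Grace    | 1776.39   
Hank     | 704.7     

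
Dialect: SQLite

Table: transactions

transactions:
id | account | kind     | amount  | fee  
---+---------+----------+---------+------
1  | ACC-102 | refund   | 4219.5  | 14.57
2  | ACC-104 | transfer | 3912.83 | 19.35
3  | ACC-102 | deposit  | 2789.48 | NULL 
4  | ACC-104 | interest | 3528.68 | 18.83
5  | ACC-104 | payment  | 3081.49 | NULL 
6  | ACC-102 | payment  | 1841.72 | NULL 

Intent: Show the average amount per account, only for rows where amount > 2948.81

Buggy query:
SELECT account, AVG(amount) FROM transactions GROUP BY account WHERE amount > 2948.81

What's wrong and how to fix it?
Bug: WHERE cannot follow GROUP BY

Fix: Move the WHERE clause before GROUP BY

Corrected query:
SELECT account, AVG(amount) FROM transactions WHERE amount > 2948.81 GROUP BY account

Result:
account | AVG(amount)
--------+------------
ACC-102 | 4219.5     
ACC-104 | 3507.666667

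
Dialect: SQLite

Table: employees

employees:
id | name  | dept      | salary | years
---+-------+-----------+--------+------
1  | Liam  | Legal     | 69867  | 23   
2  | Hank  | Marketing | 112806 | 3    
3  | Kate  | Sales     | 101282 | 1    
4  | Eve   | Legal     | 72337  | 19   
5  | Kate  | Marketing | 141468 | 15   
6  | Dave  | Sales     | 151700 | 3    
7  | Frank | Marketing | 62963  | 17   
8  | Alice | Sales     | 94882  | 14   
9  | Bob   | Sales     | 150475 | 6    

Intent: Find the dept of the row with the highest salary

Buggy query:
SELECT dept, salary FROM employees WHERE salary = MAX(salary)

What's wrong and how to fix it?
Bug: WHERE is evaluated per row; an aggregate over the whole table isn't defined there

Fix: Wrap MAX in a scalar subquery so WHERE compares against a single value

Corrected query:
SELECT dept, salary FROM employees WHERE salary = (SELECT MAX(salary) FROM employees)

Result:
dept  | salary
------+-------
Sales | 151700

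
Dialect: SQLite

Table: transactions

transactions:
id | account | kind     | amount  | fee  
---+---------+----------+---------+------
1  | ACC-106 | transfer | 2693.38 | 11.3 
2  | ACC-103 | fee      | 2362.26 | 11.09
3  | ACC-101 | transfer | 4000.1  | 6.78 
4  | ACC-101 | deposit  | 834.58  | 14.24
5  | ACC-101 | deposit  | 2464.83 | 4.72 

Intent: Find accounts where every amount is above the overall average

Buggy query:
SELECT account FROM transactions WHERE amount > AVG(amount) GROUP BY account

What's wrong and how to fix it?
Bug: AVG() is an aggregate; it can't sit directly in WHERE

Fix: Use a subquery for AVG and a HAVING MIN(...) filter so the condition holds for every row in the group

Corrected query:
SELECT account FROM transactions GROUP BY account HAVING MIN(amount) > (SELECT AVG(amount) FROM transactions)

Result:
account
-------
ACC-106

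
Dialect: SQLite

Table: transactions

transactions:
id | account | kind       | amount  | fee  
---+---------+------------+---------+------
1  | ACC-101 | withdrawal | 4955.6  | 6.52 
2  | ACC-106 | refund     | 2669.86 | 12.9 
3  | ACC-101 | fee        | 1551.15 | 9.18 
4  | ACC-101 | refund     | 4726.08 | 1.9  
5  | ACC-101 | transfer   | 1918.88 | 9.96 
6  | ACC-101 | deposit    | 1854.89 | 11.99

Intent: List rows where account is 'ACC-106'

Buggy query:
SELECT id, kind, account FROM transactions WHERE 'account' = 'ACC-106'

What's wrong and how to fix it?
Bug: 'account' in single quotes is a string literal, not the column; the comparison is literal-vs-literal and never true

Fix: Reference the column as account without single quotes

Corrected query:
SELECT id, kind, account FROM transactions WHERE account = 'ACC-106'

Result:
id | kind   | account
---+--------+--------
2  | refund | ACC-106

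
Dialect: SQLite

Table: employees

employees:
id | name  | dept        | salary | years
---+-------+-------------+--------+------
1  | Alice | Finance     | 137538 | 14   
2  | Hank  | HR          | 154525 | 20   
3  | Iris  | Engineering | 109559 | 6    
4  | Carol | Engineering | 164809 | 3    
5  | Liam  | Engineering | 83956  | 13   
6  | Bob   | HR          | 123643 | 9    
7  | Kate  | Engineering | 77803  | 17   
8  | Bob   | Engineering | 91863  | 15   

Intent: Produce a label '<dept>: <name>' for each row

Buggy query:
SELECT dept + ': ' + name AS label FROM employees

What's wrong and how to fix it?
Bug: '+' is numeric addition; on text columns SQLite converts them to 0 instead of concatenating

Fix: Replace + with || to concatenate text

Corrected query:
SELECT dept || ': ' || name AS label FROM employees

Result:
label             
------------------
Finance: Alice    
HR: Hank          
Engineering: Iris 
Engineering: Carol
Engineering: Liam 
HR: Bob           
Engineering: Kate 
Engineering: Bob  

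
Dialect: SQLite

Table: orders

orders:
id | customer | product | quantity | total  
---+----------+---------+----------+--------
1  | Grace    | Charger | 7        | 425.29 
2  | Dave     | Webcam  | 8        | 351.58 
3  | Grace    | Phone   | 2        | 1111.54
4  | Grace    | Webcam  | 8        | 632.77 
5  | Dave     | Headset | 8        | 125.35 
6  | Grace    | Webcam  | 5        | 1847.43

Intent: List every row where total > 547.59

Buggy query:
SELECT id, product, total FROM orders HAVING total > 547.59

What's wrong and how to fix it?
Bug: HAVING filters the output of aggregation, but this query has no GROUP BY and no aggregate functions, so SQLite rejects it (HAVING clause on a non-aggregate query); the condition here is per row

Fix: Replace HAVING with WHERE since the condition applies to individual rows

Corrected query:
SELECT id, product, total FROM orders WHERE total > 547.59

Result:
id | product | total  
---+---------+--------
3  | Phone   | 1111.54
4  | Webcam  | 632.77 
6  | Webcam  | 1847.43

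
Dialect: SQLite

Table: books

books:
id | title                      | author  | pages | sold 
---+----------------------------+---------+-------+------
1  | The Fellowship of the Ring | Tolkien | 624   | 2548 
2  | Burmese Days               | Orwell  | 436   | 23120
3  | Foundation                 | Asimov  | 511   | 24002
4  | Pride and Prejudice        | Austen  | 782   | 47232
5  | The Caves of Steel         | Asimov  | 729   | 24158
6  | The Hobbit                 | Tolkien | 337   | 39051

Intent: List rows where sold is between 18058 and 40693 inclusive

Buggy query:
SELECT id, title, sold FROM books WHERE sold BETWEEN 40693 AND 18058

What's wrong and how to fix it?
Bug: BETWEEN expects the lower bound first; with 40693 AND 18058 the range is empty

Fix: Write BETWEEN 18058 AND 40693

Corrected query:
SELECT id, title, sold FROM books WHERE sold BETWEEN 18058 AND 40693

Result:
id | title              | sold 
---+--------------------+------
2  | Burmese Days       | 23120
3  | Foundation         | 24002
5  | The Caves of Steel | 24158
6  | The Hobbit         | 39051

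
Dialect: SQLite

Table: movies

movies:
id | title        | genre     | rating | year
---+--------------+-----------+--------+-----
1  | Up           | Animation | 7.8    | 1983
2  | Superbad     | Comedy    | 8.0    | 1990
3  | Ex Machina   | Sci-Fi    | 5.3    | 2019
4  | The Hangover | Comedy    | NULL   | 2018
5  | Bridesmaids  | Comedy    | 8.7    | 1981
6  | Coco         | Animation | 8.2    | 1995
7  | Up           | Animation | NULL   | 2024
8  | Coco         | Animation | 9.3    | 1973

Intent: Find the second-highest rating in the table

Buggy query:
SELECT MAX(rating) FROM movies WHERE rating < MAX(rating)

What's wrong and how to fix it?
Bug: The inner MAX is an aggregate inside WHERE, which is not allowed

Fix: Put the inner MAX in a scalar subquery

Corrected query:
SELECT MAX(rating) FROM movies WHERE rating < (SELECT MAX(rating) FROM movies)

Result:
MAX(rating)
-----------
8.7        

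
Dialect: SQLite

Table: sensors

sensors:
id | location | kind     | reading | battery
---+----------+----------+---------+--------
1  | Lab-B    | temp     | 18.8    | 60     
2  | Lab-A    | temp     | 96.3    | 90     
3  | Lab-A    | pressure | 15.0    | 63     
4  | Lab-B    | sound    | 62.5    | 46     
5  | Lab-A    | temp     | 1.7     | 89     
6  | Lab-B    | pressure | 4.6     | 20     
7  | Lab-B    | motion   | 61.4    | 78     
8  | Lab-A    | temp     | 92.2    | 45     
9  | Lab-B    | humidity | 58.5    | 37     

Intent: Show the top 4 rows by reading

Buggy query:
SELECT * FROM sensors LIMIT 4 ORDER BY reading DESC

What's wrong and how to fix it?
Bug: ORDER BY cannot follow LIMIT; LIMIT is the final clause

Fix: Sort with ORDER BY, then apply LIMIT

Corrected query:
SELECT * FROM sensors ORDER BY reading DESC LIMIT 4

Result:
id | location | kind   | reading | battery
---+----------+--------+---------+--------
2  | Lab-A    | temp   | 96.3    | 90     
8  | Lab-A    | temp   | 92.2    | 45     
4  | Lab-B    | sound  | 62.5    | 46     
7  | Lab-B    | motion | 61.4    | 78     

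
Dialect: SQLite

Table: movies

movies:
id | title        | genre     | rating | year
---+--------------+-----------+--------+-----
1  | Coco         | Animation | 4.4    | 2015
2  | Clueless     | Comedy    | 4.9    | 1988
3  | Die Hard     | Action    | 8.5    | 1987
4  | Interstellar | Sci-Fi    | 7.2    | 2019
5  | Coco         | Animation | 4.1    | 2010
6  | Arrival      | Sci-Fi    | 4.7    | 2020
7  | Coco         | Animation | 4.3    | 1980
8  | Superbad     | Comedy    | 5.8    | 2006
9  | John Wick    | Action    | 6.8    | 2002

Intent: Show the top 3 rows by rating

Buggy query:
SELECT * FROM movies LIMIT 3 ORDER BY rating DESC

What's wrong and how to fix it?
Bug: LIMIT must come after ORDER BY

Fix: Sort with ORDER BY, then apply LIMIT

Corrected query:
SELECT * FROM movies ORDER BY rating DESC LIMIT 3

Result:
id | title        | genre  | rating | year
---+--------------+--------+--------+-----
3  | Die Hard     | Action | 8.5    | 1987
4  | Interstellar | Sci-Fi | 7.2    | 2019
9  | John Wick    | Action | 6.8    | 2002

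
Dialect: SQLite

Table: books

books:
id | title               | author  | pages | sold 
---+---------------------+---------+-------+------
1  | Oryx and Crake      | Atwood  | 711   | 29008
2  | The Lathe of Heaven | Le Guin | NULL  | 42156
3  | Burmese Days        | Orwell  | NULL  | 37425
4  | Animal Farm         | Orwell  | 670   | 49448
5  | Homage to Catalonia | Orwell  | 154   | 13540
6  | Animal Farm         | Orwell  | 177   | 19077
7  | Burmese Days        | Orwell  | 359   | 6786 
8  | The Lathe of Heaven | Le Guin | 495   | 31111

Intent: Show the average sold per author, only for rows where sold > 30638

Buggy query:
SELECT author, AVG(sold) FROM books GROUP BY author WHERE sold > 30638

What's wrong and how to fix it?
Bug: WHERE cannot follow GROUP BY

Fix: Place WHERE between FROM and GROUP BY

Corrected query:
SELECT author, AVG(sold) FROM books WHERE sold > 30638 GROUP BY author

Result:
author  | AVG(sold)
--------+----------
Le Guin | 36633.5  
Orwell  | 43436.5  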